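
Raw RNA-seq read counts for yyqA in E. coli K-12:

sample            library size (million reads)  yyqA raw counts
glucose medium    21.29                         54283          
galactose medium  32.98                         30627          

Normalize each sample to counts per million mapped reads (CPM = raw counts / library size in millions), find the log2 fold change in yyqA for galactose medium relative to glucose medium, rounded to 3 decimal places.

-1.457

CPM(glucose medium) = 54283 / 21.29 = 2549.6947
CPM(galactose medium) = 30627 / 32.98 = 928.6537
Fold change = 928.6537 / 2549.6947 = 0.36422
log2(0.36422) = -1.4571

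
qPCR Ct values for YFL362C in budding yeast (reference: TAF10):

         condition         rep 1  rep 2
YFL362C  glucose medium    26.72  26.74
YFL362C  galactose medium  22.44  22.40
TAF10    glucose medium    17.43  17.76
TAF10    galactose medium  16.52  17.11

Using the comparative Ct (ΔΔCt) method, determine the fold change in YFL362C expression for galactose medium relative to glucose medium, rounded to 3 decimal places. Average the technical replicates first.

Mean Ct: YFL362C glucose medium 26.730; YFL362C galactose medium 22.420; TAF10 glucose medium 17.595; TAF10 galactose medium 16.815
ΔCt(glucose medium) = 26.730 − 17.595 = 9.135
ΔCt(galactose medium) = 22.420 − 16.815 = 5.605
ΔΔCt = 5.605 − 9.135 = -3.530
Fold change = 2^(−(-3.530)) = 2^3.530 = 11.5514

11.551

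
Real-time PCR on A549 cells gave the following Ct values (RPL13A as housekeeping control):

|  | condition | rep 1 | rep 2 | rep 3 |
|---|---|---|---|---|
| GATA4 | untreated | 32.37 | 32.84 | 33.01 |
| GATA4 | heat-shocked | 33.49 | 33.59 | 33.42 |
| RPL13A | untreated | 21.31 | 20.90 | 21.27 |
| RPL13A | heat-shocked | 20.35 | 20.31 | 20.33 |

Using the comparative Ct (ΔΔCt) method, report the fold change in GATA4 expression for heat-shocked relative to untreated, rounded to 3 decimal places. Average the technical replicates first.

0.332

Mean Ct: GATA4 untreated 32.740; GATA4 heat-shocked 33.500; RPL13A untreated 21.160; RPL13A heat-shocked 20.330
ΔCt(untreated) = 32.740 − 21.160 = 11.580
ΔCt(heat-shocked) = 33.500 − 20.330 = 13.170
ΔΔCt = 13.170 − 11.580 = 1.590
Fold change = 2^(−1.590) = 0.3322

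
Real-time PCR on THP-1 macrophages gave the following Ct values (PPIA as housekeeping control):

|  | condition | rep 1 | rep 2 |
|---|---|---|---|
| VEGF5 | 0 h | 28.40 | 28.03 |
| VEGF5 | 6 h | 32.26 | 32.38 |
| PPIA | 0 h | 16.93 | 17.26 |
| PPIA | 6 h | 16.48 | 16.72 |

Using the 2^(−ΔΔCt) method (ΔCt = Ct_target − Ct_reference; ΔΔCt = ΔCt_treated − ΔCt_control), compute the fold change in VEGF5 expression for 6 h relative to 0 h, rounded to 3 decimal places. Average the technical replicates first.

Mean Ct: VEGF5 0 h 28.215; VEGF5 6 h 32.320; PPIA 0 h 17.095; PPIA 6 h 16.600
ΔCt(0 h) = 28.215 − 17.095 = 11.120
ΔCt(6 h) = 32.320 − 16.600 = 15.720
ΔΔCt = 15.720 − 11.120 = 4.600
Fold change = 2^(−4.600) = 0.0412

0.041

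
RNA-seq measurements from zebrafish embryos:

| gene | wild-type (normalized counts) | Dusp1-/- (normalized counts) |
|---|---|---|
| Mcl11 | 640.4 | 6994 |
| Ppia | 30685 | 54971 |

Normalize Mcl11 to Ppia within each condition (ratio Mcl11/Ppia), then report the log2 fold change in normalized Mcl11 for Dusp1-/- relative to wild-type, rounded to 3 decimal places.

Mcl11/Ppia (wild-type) = 640.4 / 30685 = 0.02087
Mcl11/Ppia (Dusp1-/-) = 6994 / 54971 = 0.12723
Fold change = 0.12723 / 0.02087 = 6.0963
log2(6.0963) = 2.6079

2.608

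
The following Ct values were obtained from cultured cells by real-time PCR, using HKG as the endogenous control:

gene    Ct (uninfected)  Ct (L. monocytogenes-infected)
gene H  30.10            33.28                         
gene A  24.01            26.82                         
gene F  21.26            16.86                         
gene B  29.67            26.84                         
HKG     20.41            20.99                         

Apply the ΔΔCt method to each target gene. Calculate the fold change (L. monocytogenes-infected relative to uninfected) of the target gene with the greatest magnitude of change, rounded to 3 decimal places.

gene H: ΔΔCt = (33.28−20.99) − (30.10−20.41) = 12.29 − 9.69 = 2.60; fold change = 2^-2.60 = 0.165
gene A: ΔΔCt = (26.82−20.99) − (24.01−20.41) = 5.83 − 3.60 = 2.23; fold change = 2^-2.23 = 0.213
gene F: ΔΔCt = (16.86−20.99) − (21.26−20.41) = -4.13 − 0.85 = -4.98; fold change = 2^4.98 = 31.559
gene B: ΔΔCt = (26.84−20.99) − (29.67−20.41) = 5.85 − 9.26 = -3.41; fold change = 2^3.41 = 10.629
gene F has the largest |ΔΔCt| = 4.98.

31.559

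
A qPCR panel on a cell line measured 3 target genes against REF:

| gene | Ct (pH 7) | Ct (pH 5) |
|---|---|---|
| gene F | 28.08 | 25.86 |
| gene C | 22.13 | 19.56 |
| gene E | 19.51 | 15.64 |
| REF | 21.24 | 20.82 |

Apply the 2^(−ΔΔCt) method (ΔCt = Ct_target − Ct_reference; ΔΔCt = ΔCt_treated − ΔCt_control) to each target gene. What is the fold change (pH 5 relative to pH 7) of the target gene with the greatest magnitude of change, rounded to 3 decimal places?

gene F: ΔΔCt = (25.86−20.82) − (28.08−21.24) = 5.04 − 6.84 = -1.80; fold change = 2^1.80 = 3.482
gene C: ΔΔCt = (19.56−20.82) − (22.13−21.24) = -1.26 − 0.89 = -2.15; fold change = 2^2.15 = 4.438
gene E: ΔΔCt = (15.64−20.82) − (19.51−21.24) = -5.18 − (-1.73) = -3.45; fold change = 2^3.45 = 10.928
gene E has the largest |ΔΔCt| = 3.45.

10.928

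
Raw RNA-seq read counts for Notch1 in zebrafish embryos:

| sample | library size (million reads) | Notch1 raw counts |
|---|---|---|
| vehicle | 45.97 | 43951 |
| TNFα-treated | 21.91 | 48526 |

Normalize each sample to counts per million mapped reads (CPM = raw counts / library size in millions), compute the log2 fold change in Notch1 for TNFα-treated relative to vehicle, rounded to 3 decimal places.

CPM(vehicle) = 43951 / 45.97 = 956.0801
CPM(TNFα-treated) = 48526 / 21.91 = 2214.7878
Fold change = 2214.7878 / 956.0801 = 2.31653
log2(2.31653) = 1.2120

1.212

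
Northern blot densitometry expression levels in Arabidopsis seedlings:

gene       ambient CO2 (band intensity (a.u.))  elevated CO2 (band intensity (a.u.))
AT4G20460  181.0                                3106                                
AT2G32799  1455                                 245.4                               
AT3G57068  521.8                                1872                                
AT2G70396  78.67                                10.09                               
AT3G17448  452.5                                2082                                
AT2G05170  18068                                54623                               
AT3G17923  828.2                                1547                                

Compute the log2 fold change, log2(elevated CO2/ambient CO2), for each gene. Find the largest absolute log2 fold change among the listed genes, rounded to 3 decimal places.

log2(3106/181.0) = 4.101  (AT4G20460)
log2(245.4/1455) = -2.568  (AT2G32799)
log2(1872/521.8) = 1.843  (AT3G57068)
log2(10.09/78.67) = -2.963  (AT2G70396)
log2(2082/452.5) = 2.202  (AT3G17448)
log2(54623/18068) = 1.596  (AT2G05170)
log2(1547/828.2) = 0.901  (AT3G17923)
The largest magnitude belongs to AT4G20460.

4.101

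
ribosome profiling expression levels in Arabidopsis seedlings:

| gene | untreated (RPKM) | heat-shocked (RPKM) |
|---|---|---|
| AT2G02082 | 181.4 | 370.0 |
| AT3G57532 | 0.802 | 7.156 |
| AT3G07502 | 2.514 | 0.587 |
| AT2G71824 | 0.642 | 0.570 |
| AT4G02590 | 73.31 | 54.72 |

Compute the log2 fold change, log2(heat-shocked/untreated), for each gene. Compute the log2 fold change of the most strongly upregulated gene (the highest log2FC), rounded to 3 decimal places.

log2(370.0/181.4) = 1.028  (AT2G02082)
log2(7.156/0.802) = 3.157  (AT3G57532)
log2(0.587/2.514) = -2.099  (AT3G07502)
log2(0.570/0.642) = -0.172  (AT2G71824)
log2(54.72/73.31) = -0.422  (AT4G02590)
AT3G57532 is most strongly upregulated.

3.157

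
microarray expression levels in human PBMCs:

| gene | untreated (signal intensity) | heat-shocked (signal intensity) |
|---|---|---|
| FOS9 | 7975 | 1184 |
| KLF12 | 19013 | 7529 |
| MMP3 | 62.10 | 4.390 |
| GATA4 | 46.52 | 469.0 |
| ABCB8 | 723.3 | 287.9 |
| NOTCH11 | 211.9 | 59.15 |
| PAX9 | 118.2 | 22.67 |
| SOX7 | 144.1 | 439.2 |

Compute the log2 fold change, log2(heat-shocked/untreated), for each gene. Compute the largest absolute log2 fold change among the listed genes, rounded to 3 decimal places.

log2(1184/7975) = -2.752  (FOS9)
log2(7529/19013) = -1.336  (KLF12)
log2(4.390/62.10) = -3.822  (MMP3)
log2(469.0/46.52) = 3.334  (GATA4)
log2(287.9/723.3) = -1.329  (ABCB8)
log2(59.15/211.9) = -1.841  (NOTCH11)
log2(22.67/118.2) = -2.382  (PAX9)
log2(439.2/144.1) = 1.608  (SOX7)
The largest magnitude belongs to MMP3.

3.822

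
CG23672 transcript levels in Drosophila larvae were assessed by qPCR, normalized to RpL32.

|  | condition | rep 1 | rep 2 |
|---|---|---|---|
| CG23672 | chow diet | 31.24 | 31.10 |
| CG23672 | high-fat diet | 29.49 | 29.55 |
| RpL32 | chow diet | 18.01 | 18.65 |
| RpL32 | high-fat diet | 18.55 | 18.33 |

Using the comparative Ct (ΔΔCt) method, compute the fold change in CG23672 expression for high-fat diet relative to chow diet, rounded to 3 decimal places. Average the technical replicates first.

Mean Ct: CG23672 chow diet 31.170; CG23672 high-fat diet 29.520; RpL32 chow diet 18.330; RpL32 high-fat diet 18.440
ΔCt(chow diet) = 31.170 − 18.330 = 12.840
ΔCt(high-fat diet) = 29.520 − 18.440 = 11.080
ΔΔCt = 11.080 − 12.840 = -1.760
Fold change = 2^(−(-1.760)) = 2^1.760 = 3.3870

3.387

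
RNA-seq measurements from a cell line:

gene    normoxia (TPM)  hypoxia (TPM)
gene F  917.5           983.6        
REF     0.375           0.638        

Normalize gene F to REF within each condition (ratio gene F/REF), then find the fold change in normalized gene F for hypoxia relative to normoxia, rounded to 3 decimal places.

gene F/REF (normoxia) = 917.5 / 0.375 = 2446.7
gene F/REF (hypoxia) = 983.6 / 0.638 = 1541.7
Fold change = 1541.7 / 2446.7 = 0.6301

0.630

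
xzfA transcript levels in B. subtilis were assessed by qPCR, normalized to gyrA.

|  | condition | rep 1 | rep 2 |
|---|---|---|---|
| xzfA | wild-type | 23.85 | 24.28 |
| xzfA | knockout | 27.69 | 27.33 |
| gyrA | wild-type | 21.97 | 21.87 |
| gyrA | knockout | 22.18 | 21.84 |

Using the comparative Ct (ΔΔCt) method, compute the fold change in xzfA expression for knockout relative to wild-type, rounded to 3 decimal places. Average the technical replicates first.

Mean Ct: xzfA wild-type 24.065; xzfA knockout 27.510; gyrA wild-type 21.920; gyrA knockout 22.010
ΔCt(wild-type) = 24.065 − 21.920 = 2.145
ΔCt(knockout) = 27.510 − 22.010 = 5.500
ΔΔCt = 5.500 − 2.145 = 3.355
Fold change = 2^(−3.355) = 0.0977

0.098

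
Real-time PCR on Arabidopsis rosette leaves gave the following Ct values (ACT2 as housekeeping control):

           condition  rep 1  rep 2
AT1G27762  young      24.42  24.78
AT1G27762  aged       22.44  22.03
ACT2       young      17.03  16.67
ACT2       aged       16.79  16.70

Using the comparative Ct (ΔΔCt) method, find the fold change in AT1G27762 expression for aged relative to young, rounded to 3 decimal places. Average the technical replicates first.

4.790

Mean Ct: AT1G27762 young 24.600; AT1G27762 aged 22.235; ACT2 young 16.850; ACT2 aged 16.745
ΔCt(young) = 24.600 − 16.850 = 7.750
ΔCt(aged) = 22.235 − 16.745 = 5.490
ΔΔCt = 5.490 − 7.750 = -2.260
Fold change = 2^(−(-2.260)) = 2^2.260 = 4.7899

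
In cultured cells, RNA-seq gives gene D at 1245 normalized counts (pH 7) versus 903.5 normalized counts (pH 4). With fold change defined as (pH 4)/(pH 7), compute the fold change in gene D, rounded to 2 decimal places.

Fold change = 903.5 / 1245 = 0.726
gene D is downregulated.

0.73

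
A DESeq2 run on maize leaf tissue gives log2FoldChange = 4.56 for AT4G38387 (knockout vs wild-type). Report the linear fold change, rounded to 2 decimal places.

23.59

Fold change = 2^(4.56) = 23.588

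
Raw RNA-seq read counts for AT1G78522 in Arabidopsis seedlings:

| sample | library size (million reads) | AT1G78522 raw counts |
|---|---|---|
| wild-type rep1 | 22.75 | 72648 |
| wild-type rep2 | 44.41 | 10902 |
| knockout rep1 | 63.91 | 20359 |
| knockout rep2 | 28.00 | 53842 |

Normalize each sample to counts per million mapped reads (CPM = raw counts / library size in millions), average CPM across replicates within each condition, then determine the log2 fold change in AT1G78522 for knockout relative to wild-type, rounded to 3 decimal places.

CPM(wild-type rep1) = 72648 / 22.75 = 3193.3187
CPM(wild-type rep2) = 10902 / 44.41 = 245.4853
CPM(knockout rep1) = 20359 / 63.91 = 318.5573
CPM(knockout rep2) = 53842 / 28.00 = 1922.9286
mean CPM(wild-type) = 1719.4020; mean CPM(knockout) = 1120.7430
Fold change = 1120.7430 / 1719.4020 = 0.65182
log2(0.65182) = -0.6175

-0.617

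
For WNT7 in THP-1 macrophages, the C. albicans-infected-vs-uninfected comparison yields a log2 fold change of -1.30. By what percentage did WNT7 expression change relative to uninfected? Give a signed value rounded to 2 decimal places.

Fold change = 2^(-1.30) = 0.4061
Percent change = (FC − 1) × 100% = (0.4061 − 1) × 100 = -59.39%

-59.39%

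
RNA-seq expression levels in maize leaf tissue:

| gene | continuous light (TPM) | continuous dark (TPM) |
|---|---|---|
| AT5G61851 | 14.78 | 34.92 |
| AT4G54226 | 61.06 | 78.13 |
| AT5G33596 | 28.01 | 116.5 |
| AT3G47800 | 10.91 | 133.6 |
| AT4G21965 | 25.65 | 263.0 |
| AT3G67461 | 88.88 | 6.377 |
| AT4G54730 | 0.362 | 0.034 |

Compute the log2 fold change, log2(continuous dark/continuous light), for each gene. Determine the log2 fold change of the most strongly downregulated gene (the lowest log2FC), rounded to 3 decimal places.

log2(34.92/14.78) = 1.240  (AT5G61851)
log2(78.13/61.06) = 0.356  (AT4G54226)
log2(116.5/28.01) = 2.056  (AT5G33596)
log2(133.6/10.91) = 3.614  (AT3G47800)
log2(263.0/25.65) = 3.358  (AT4G21965)
log2(6.377/88.88) = -3.801  (AT3G67461)
log2(0.034/0.362) = -3.412  (AT4G54730)
AT3G67461 is most strongly downregulated.

-3.801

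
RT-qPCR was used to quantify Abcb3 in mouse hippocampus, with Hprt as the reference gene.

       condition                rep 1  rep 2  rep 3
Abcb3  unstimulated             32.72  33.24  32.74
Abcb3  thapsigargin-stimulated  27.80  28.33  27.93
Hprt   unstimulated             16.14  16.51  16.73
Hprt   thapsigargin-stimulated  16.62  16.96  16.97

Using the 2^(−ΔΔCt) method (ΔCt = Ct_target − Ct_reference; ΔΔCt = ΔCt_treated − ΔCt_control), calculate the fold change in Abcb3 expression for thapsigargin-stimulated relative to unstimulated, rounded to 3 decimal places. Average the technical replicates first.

38.586

Mean Ct: Abcb3 unstimulated 32.900; Abcb3 thapsigargin-stimulated 28.020; Hprt unstimulated 16.460; Hprt thapsigargin-stimulated 16.850
ΔCt(unstimulated) = 32.900 − 16.460 = 16.440
ΔCt(thapsigargin-stimulated) = 28.020 − 16.850 = 11.170
ΔΔCt = 11.170 − 16.440 = -5.270
Fold change = 2^(−(-5.270)) = 2^5.270 = 38.5859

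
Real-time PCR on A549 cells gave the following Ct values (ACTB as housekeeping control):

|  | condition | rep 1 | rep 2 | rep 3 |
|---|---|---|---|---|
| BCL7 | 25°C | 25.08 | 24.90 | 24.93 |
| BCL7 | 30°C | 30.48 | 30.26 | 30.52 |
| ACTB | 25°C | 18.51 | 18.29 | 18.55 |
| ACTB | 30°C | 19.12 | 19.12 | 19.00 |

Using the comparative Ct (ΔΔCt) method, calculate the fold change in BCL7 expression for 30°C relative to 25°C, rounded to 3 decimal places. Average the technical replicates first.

Mean Ct: BCL7 25°C 24.970; BCL7 30°C 30.420; ACTB 25°C 18.450; ACTB 30°C 19.080
ΔCt(25°C) = 24.970 − 18.450 = 6.520
ΔCt(30°C) = 30.420 − 19.080 = 11.340
ΔΔCt = 11.340 − 6.520 = 4.820
Fold change = 2^(−4.820) = 0.0354

0.035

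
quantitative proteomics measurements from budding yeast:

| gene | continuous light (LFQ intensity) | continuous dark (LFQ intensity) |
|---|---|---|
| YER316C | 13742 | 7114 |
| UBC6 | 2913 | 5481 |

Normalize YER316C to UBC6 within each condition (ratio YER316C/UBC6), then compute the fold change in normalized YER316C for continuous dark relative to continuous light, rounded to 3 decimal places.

0.275

YER316C/UBC6 (continuous light) = 13742 / 2913 = 4.7175
YER316C/UBC6 (continuous dark) = 7114 / 5481 = 1.2979
Fold change = 1.2979 / 4.7175 = 0.2751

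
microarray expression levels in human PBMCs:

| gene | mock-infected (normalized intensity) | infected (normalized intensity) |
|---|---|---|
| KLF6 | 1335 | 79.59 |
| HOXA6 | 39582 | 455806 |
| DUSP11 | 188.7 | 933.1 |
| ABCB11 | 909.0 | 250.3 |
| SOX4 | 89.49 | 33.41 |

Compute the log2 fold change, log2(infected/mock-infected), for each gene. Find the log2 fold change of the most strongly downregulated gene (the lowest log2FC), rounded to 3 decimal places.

log2(79.59/1335) = -4.068  (KLF6)
log2(455806/39582) = 3.526  (HOXA6)
log2(933.1/188.7) = 2.306  (DUSP11)
log2(250.3/909.0) = -1.861  (ABCB11)
log2(33.41/89.49) = -1.421  (SOX4)
KLF6 is most strongly downregulated.

-4.068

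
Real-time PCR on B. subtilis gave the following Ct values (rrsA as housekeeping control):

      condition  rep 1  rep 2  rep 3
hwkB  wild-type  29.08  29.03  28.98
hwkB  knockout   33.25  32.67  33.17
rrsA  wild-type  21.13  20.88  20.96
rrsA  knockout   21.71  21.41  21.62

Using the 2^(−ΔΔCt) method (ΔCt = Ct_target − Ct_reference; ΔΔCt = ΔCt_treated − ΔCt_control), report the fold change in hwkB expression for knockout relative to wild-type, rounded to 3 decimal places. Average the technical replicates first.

Mean Ct: hwkB wild-type 29.030; hwkB knockout 33.030; rrsA wild-type 20.990; rrsA knockout 21.580
ΔCt(wild-type) = 29.030 − 20.990 = 8.040
ΔCt(knockout) = 33.030 − 21.580 = 11.450
ΔΔCt = 11.450 − 8.040 = 3.410
Fold change = 2^(−3.410) = 0.0941

0.094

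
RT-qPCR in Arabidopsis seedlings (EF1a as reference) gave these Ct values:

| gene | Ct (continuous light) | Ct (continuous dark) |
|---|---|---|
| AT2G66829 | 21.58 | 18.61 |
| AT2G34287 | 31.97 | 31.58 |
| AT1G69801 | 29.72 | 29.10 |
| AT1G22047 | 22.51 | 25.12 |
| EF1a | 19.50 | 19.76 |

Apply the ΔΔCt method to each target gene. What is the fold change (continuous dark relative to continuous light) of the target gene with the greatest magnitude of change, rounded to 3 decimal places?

AT2G66829: ΔΔCt = (18.61−19.76) − (21.58−19.50) = -1.15 − 2.08 = -3.23; fold change = 2^3.23 = 9.383
AT2G34287: ΔΔCt = (31.58−19.76) − (31.97−19.50) = 11.82 − 12.47 = -0.65; fold change = 2^0.65 = 1.569
AT1G69801: ΔΔCt = (29.10−19.76) − (29.72−19.50) = 9.34 − 10.22 = -0.88; fold change = 2^0.88 = 1.840
AT1G22047: ΔΔCt = (25.12−19.76) − (22.51−19.50) = 5.36 − 3.01 = 2.35; fold change = 2^-2.35 = 0.196
AT2G66829 has the largest |ΔΔCt| = 3.23.

9.383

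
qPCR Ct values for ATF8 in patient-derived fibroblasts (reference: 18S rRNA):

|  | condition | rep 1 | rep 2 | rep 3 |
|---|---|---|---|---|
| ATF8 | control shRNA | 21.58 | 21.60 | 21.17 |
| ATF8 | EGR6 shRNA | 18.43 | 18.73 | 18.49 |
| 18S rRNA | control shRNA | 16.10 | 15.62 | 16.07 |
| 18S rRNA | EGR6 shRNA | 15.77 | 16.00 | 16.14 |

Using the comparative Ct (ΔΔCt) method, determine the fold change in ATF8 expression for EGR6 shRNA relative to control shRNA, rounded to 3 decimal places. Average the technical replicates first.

Mean Ct: ATF8 control shRNA 21.450; ATF8 EGR6 shRNA 18.550; 18S rRNA control shRNA 15.930; 18S rRNA EGR6 shRNA 15.970
ΔCt(control shRNA) = 21.450 − 15.930 = 5.520
ΔCt(EGR6 shRNA) = 18.550 − 15.970 = 2.580
ΔΔCt = 2.580 − 5.520 = -2.940
Fold change = 2^(−(-2.940)) = 2^2.940 = 7.6741

7.674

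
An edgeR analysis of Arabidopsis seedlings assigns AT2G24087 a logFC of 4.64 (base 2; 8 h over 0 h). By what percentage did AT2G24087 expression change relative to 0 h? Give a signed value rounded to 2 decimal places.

Fold change = 2^(4.64) = 24.9333
Percent change = (FC − 1) × 100% = (24.9333 − 1) × 100 = 2393.33%

2393.33%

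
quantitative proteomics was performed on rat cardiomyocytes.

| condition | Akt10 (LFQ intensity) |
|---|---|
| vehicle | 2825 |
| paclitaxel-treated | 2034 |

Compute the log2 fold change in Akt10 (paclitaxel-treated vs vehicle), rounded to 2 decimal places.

-0.47

Fold change = 2034 / 2825 = 0.7200
log2(0.7200) = -0.474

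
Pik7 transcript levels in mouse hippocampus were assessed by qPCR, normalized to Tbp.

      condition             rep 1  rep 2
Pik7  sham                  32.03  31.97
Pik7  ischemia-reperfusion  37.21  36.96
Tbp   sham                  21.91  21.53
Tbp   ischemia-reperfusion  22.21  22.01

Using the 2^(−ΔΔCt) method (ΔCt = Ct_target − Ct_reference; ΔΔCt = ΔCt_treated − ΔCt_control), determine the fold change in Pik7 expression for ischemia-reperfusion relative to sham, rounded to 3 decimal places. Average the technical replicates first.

Mean Ct: Pik7 sham 32.000; Pik7 ischemia-reperfusion 37.085; Tbp sham 21.720; Tbp ischemia-reperfusion 22.110
ΔCt(sham) = 32.000 − 21.720 = 10.280
ΔCt(ischemia-reperfusion) = 37.085 − 22.110 = 14.975
ΔΔCt = 14.975 − 10.280 = 4.695
Fold change = 2^(−4.695) = 0.0386

0.039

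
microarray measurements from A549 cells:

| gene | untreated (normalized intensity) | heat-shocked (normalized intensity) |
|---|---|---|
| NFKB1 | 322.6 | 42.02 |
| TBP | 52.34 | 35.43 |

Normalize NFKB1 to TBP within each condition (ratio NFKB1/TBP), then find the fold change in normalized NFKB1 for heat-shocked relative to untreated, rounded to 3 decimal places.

NFKB1/TBP (untreated) = 322.6 / 52.34 = 6.1635
NFKB1/TBP (heat-shocked) = 42.02 / 35.43 = 1.186
Fold change = 1.186 / 6.1635 = 0.1924

0.192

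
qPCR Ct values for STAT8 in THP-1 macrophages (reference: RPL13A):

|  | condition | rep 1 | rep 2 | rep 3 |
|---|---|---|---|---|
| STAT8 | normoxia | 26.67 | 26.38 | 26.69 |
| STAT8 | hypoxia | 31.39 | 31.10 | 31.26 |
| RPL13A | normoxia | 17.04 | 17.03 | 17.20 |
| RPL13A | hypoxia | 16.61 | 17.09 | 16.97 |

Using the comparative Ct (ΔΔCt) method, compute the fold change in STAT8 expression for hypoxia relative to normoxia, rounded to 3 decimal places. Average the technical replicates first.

Mean Ct: STAT8 normoxia 26.580; STAT8 hypoxia 31.250; RPL13A normoxia 17.090; RPL13A hypoxia 16.890
ΔCt(normoxia) = 26.580 − 17.090 = 9.490
ΔCt(hypoxia) = 31.250 − 16.890 = 14.360
ΔΔCt = 14.360 − 9.490 = 4.870
Fold change = 2^(−4.870) = 0.0342

0.034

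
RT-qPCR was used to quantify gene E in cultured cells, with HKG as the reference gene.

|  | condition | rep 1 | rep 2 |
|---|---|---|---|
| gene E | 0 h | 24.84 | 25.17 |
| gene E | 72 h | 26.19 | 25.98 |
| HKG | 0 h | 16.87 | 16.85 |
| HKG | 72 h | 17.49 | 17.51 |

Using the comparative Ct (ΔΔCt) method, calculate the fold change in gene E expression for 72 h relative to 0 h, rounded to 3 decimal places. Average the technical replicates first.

0.737

Mean Ct: gene E 0 h 25.005; gene E 72 h 26.085; HKG 0 h 16.860; HKG 72 h 17.500
ΔCt(0 h) = 25.005 − 16.860 = 8.145
ΔCt(72 h) = 26.085 − 17.500 = 8.585
ΔΔCt = 8.585 − 8.145 = 0.440
Fold change = 2^(−0.440) = 0.7371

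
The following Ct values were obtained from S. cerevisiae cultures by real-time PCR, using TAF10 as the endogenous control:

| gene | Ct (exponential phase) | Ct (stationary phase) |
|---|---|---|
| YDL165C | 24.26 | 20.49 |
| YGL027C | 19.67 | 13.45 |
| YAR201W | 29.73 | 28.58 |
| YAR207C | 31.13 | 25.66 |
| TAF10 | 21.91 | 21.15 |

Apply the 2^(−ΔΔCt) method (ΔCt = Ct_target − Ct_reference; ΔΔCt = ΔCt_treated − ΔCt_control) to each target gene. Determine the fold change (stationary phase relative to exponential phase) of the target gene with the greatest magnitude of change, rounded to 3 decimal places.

YDL165C: ΔΔCt = (20.49−21.15) − (24.26−21.91) = -0.66 − 2.35 = -3.01; fold change = 2^3.01 = 8.056
YGL027C: ΔΔCt = (13.45−21.15) − (19.67−21.91) = -7.70 − (-2.24) = -5.46; fold change = 2^5.46 = 44.017
YAR201W: ΔΔCt = (28.58−21.15) − (29.73−21.91) = 7.43 − 7.82 = -0.39; fold change = 2^0.39 = 1.310
YAR207C: ΔΔCt = (25.66−21.15) − (31.13−21.91) = 4.51 − 9.22 = -4.71; fold change = 2^4.71 = 26.173
YGL027C has the largest |ΔΔCt| = 5.46.

44.017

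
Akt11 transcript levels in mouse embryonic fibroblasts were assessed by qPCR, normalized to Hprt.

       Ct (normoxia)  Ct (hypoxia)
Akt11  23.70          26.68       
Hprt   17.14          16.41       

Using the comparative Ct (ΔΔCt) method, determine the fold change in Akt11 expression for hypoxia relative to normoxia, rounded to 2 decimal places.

ΔCt(normoxia) = 23.700 − 17.140 = 6.560
ΔCt(hypoxia) = 26.680 − 16.410 = 10.270
ΔΔCt = 10.270 − 6.560 = 3.710
Fold change = 2^(−3.710) = 0.076

0.08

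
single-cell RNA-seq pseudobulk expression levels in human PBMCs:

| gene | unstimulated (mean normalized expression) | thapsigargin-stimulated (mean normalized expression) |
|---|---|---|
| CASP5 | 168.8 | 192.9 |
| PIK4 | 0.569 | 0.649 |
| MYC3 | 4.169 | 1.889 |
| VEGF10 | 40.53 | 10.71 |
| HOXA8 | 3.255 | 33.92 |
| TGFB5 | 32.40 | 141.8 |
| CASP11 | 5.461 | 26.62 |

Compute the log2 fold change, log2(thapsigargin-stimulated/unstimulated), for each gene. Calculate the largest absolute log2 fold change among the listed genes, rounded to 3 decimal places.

log2(192.9/168.8) = 0.193  (CASP5)
log2(0.649/0.569) = 0.190  (PIK4)
log2(1.889/4.169) = -1.142  (MYC3)
log2(10.71/40.53) = -1.920  (VEGF10)
log2(33.92/3.255) = 3.381  (HOXA8)
log2(141.8/32.40) = 2.130  (TGFB5)
log2(26.62/5.461) = 2.285  (CASP11)
The largest magnitude belongs to HOXA8.

3.381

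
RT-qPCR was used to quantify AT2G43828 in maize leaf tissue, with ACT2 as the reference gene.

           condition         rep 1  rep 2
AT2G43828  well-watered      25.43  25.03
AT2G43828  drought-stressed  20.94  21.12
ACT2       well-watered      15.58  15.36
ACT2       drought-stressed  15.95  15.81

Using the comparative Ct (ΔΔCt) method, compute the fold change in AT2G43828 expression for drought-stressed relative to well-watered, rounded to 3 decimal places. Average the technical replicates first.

24.420

Mean Ct: AT2G43828 well-watered 25.230; AT2G43828 drought-stressed 21.030; ACT2 well-watered 15.470; ACT2 drought-stressed 15.880
ΔCt(well-watered) = 25.230 − 15.470 = 9.760
ΔCt(drought-stressed) = 21.030 − 15.880 = 5.150
ΔΔCt = 5.150 − 9.760 = -4.610
Fold change = 2^(−(-4.610)) = 2^4.610 = 24.4201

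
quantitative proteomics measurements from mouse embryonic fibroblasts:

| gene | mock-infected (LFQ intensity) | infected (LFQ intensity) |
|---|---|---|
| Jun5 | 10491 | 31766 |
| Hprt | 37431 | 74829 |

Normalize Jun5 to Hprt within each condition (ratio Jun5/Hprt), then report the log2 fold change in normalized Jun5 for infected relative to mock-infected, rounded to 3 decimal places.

Jun5/Hprt (mock-infected) = 10491 / 37431 = 0.28028
Jun5/Hprt (infected) = 31766 / 74829 = 0.42451
Fold change = 0.42451 / 0.28028 = 1.5146
log2(1.5146) = 0.5990

0.599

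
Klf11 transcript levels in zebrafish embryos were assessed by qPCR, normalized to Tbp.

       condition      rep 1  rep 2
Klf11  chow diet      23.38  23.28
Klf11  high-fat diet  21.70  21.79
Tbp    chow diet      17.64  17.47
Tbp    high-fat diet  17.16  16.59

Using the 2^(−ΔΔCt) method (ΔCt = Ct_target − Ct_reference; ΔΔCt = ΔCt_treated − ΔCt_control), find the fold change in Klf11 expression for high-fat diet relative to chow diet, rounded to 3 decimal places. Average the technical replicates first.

1.873

Mean Ct: Klf11 chow diet 23.330; Klf11 high-fat diet 21.745; Tbp chow diet 17.555; Tbp high-fat diet 16.875
ΔCt(chow diet) = 23.330 − 17.555 = 5.775
ΔCt(high-fat diet) = 21.745 − 16.875 = 4.870
ΔΔCt = 4.870 − 5.775 = -0.905
Fold change = 2^(−(-0.905)) = 2^0.905 = 1.8725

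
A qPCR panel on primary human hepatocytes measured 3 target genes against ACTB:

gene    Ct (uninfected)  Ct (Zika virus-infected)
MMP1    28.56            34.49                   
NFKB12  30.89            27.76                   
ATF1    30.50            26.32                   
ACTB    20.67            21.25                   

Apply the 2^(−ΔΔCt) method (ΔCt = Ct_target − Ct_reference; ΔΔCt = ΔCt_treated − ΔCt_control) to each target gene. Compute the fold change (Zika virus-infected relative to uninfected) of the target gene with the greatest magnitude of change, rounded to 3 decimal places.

MMP1: ΔΔCt = (34.49−21.25) − (28.56−20.67) = 13.24 − 7.89 = 5.35; fold change = 2^-5.35 = 0.025
NFKB12: ΔΔCt = (27.76−21.25) − (30.89−20.67) = 6.51 − 10.22 = -3.71; fold change = 2^3.71 = 13.086
ATF1: ΔΔCt = (26.32−21.25) − (30.50−20.67) = 5.07 − 9.83 = -4.76; fold change = 2^4.76 = 27.096
MMP1 has the largest |ΔΔCt| = 5.35.

0.025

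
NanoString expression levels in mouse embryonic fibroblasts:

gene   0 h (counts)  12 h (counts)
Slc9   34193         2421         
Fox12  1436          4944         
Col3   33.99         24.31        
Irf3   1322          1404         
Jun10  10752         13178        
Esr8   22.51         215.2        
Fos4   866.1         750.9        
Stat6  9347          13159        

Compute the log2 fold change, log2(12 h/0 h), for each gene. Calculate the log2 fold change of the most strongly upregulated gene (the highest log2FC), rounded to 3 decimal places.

log2(2421/34193) = -3.820  (Slc9)
log2(4944/1436) = 1.784  (Fox12)
log2(24.31/33.99) = -0.484  (Col3)
log2(1404/1322) = 0.087  (Irf3)
log2(13178/10752) = 0.294  (Jun10)
log2(215.2/22.51) = 3.257  (Esr8)
log2(750.9/866.1) = -0.206  (Fos4)
log2(13159/9347) = 0.493  (Stat6)
Esr8 is most strongly upregulated.

3.257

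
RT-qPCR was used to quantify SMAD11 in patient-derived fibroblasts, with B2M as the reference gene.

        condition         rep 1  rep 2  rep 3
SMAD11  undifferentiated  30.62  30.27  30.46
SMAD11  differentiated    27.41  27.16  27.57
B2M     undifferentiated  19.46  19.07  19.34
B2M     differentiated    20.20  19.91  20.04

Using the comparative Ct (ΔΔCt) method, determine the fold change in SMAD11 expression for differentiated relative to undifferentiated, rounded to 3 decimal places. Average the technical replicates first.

Mean Ct: SMAD11 undifferentiated 30.450; SMAD11 differentiated 27.380; B2M undifferentiated 19.290; B2M differentiated 20.050
ΔCt(undifferentiated) = 30.450 − 19.290 = 11.160
ΔCt(differentiated) = 27.380 − 20.050 = 7.330
ΔΔCt = 7.330 − 11.160 = -3.830
Fold change = 2^(−(-3.830)) = 2^3.830 = 14.2215

14.221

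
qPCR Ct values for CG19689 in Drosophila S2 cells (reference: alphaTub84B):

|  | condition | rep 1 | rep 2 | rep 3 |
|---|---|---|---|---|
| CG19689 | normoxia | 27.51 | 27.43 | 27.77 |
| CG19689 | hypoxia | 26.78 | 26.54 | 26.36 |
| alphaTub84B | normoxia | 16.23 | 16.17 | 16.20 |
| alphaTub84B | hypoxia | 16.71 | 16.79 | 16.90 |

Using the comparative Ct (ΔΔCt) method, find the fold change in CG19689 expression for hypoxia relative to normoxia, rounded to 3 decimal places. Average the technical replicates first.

Mean Ct: CG19689 normoxia 27.570; CG19689 hypoxia 26.560; alphaTub84B normoxia 16.200; alphaTub84B hypoxia 16.800
ΔCt(normoxia) = 27.570 − 16.200 = 11.370
ΔCt(hypoxia) = 26.560 − 16.800 = 9.760
ΔΔCt = 9.760 − 11.370 = -1.610
Fold change = 2^(−(-1.610)) = 2^1.610 = 3.0525

3.053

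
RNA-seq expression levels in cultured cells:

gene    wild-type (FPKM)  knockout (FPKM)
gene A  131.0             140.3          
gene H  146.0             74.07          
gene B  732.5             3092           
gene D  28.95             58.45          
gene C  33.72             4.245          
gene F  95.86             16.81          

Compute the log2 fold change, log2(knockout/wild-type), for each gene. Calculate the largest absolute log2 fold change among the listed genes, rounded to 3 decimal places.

2.990

log2(140.3/131.0) = 0.099  (gene A)
log2(74.07/146.0) = -0.979  (gene H)
log2(3092/732.5) = 2.078  (gene B)
log2(58.45/28.95) = 1.014  (gene D)
log2(4.245/33.72) = -2.990  (gene C)
log2(16.81/95.86) = -2.512  (gene F)
The largest magnitude belongs to gene C.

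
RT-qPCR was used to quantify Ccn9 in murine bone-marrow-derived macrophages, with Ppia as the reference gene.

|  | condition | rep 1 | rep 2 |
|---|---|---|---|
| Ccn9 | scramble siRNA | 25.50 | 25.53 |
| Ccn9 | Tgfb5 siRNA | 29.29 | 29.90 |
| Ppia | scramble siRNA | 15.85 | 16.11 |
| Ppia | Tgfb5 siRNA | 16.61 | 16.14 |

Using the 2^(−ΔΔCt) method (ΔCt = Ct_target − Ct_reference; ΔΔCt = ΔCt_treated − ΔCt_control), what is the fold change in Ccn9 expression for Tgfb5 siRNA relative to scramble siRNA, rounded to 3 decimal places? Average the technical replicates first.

0.078

Mean Ct: Ccn9 scramble siRNA 25.515; Ccn9 Tgfb5 siRNA 29.595; Ppia scramble siRNA 15.980; Ppia Tgfb5 siRNA 16.375
ΔCt(scramble siRNA) = 25.515 − 15.980 = 9.535
ΔCt(Tgfb5 siRNA) = 29.595 − 16.375 = 13.220
ΔΔCt = 13.220 − 9.535 = 3.685
Fold change = 2^(−3.685) = 0.0778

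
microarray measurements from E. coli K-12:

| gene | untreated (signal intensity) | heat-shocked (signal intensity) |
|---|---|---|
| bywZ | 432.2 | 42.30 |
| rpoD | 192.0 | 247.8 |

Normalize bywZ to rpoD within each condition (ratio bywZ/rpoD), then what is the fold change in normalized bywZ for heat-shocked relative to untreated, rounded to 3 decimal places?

bywZ/rpoD (untreated) = 432.2 / 192.0 = 2.251
bywZ/rpoD (heat-shocked) = 42.30 / 247.8 = 0.1707
Fold change = 0.1707 / 2.251 = 0.0758

0.076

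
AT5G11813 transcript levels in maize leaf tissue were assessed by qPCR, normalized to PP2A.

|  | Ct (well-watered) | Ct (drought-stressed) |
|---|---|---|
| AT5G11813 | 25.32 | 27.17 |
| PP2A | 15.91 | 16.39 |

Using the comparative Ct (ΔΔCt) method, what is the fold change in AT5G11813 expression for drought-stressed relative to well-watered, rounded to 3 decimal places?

0.387

ΔCt(well-watered) = 25.320 − 15.910 = 9.410
ΔCt(drought-stressed) = 27.170 − 16.390 = 10.780
ΔΔCt = 10.780 − 9.410 = 1.370
Fold change = 2^(−1.370) = 0.3869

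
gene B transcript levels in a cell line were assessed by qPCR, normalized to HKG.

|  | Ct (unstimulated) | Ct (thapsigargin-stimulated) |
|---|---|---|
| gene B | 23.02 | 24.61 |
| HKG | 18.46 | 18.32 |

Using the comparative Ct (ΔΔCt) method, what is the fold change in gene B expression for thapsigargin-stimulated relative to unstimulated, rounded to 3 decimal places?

0.301

ΔCt(unstimulated) = 23.020 − 18.460 = 4.560
ΔCt(thapsigargin-stimulated) = 24.610 − 18.320 = 6.290
ΔΔCt = 6.290 − 4.560 = 1.730
Fold change = 2^(−1.730) = 0.3015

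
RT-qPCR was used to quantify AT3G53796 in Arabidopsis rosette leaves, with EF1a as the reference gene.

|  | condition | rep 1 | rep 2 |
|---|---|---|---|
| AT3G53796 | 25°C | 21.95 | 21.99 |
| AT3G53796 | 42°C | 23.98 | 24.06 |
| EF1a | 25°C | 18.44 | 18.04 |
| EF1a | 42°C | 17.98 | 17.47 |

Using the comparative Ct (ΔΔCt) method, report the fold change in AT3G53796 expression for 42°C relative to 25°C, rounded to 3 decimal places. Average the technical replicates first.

0.169

Mean Ct: AT3G53796 25°C 21.970; AT3G53796 42°C 24.020; EF1a 25°C 18.240; EF1a 42°C 17.725
ΔCt(25°C) = 21.970 − 18.240 = 3.730
ΔCt(42°C) = 24.020 − 17.725 = 6.295
ΔΔCt = 6.295 − 3.730 = 2.565
Fold change = 2^(−2.565) = 0.1690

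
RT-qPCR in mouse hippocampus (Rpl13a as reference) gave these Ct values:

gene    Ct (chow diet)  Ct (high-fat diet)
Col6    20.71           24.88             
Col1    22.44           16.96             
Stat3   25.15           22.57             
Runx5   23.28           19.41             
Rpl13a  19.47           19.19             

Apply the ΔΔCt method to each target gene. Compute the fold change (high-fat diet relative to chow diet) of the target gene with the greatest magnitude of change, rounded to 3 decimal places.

Col6: ΔΔCt = (24.88−19.19) − (20.71−19.47) = 5.69 − 1.24 = 4.45; fold change = 2^-4.45 = 0.046
Col1: ΔΔCt = (16.96−19.19) − (22.44−19.47) = -2.23 − 2.97 = -5.20; fold change = 2^5.20 = 36.758
Stat3: ΔΔCt = (22.57−19.19) − (25.15−19.47) = 3.38 − 5.68 = -2.30; fold change = 2^2.30 = 4.925
Runx5: ΔΔCt = (19.41−19.19) − (23.28−19.47) = 0.22 − 3.81 = -3.59; fold change = 2^3.59 = 12.042
Col1 has the largest |ΔΔCt| = 5.20.

36.758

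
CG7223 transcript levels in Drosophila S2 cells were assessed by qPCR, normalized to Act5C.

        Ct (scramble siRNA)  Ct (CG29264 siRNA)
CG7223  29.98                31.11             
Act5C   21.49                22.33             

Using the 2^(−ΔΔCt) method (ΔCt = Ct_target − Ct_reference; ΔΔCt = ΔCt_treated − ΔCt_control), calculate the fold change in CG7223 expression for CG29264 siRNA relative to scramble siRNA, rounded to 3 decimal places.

ΔCt(scramble siRNA) = 29.980 − 21.490 = 8.490
ΔCt(CG29264 siRNA) = 31.110 − 22.330 = 8.780
ΔΔCt = 8.780 − 8.490 = 0.290
Fold change = 2^(−0.290) = 0.8179

0.818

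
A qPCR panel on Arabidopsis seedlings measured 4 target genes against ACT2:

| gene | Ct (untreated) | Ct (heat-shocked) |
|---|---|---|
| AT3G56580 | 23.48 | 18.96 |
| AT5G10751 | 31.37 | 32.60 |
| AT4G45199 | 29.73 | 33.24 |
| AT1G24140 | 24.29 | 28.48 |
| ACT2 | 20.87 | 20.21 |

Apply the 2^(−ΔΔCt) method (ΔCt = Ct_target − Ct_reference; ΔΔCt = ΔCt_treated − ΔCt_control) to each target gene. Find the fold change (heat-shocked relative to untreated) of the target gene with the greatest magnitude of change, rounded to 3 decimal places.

0.035

AT3G56580: ΔΔCt = (18.96−20.21) − (23.48−20.87) = -1.25 − 2.61 = -3.86; fold change = 2^3.86 = 14.520
AT5G10751: ΔΔCt = (32.60−20.21) − (31.37−20.87) = 12.39 − 10.50 = 1.89; fold change = 2^-1.89 = 0.270
AT4G45199: ΔΔCt = (33.24−20.21) − (29.73−20.87) = 13.03 − 8.86 = 4.17; fold change = 2^-4.17 = 0.056
AT1G24140: ΔΔCt = (28.48−20.21) − (24.29−20.87) = 8.27 − 3.42 = 4.85; fold change = 2^-4.85 = 0.035
AT1G24140 has the largest |ΔΔCt| = 4.85.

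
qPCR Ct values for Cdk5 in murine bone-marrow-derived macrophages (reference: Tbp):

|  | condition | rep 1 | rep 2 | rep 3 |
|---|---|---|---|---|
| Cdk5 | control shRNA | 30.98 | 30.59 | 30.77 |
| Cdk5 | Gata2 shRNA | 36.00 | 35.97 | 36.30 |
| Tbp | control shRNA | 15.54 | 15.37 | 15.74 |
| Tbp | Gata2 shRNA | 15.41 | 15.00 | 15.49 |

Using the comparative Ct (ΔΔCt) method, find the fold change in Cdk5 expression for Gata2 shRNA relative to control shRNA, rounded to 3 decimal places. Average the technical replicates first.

0.021

Mean Ct: Cdk5 control shRNA 30.780; Cdk5 Gata2 shRNA 36.090; Tbp control shRNA 15.550; Tbp Gata2 shRNA 15.300
ΔCt(control shRNA) = 30.780 − 15.550 = 15.230
ΔCt(Gata2 shRNA) = 36.090 − 15.300 = 20.790
ΔΔCt = 20.790 − 15.230 = 5.560
Fold change = 2^(−5.560) = 0.0212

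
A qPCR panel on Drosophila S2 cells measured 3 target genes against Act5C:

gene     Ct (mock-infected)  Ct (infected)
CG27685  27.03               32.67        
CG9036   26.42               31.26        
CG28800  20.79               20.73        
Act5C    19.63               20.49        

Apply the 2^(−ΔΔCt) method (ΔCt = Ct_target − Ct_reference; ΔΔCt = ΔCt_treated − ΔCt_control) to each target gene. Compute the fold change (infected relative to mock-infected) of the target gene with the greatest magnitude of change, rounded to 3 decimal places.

0.036

CG27685: ΔΔCt = (32.67−20.49) − (27.03−19.63) = 12.18 − 7.40 = 4.78; fold change = 2^-4.78 = 0.036
CG9036: ΔΔCt = (31.26−20.49) − (26.42−19.63) = 10.77 − 6.79 = 3.98; fold change = 2^-3.98 = 0.063
CG28800: ΔΔCt = (20.73−20.49) − (20.79−19.63) = 0.24 − 1.16 = -0.92; fold change = 2^0.92 = 1.892
CG27685 has the largest |ΔΔCt| = 4.78.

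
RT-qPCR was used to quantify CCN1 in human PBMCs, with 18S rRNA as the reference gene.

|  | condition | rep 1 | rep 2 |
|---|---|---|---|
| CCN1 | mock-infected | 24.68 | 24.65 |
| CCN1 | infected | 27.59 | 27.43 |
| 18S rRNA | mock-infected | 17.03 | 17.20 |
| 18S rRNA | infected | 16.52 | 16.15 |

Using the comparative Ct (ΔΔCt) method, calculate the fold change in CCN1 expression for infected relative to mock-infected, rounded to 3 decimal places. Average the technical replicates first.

0.081

Mean Ct: CCN1 mock-infected 24.665; CCN1 infected 27.510; 18S rRNA mock-infected 17.115; 18S rRNA infected 16.335
ΔCt(mock-infected) = 24.665 − 17.115 = 7.550
ΔCt(infected) = 27.510 − 16.335 = 11.175
ΔΔCt = 11.175 − 7.550 = 3.625
Fold change = 2^(−3.625) = 0.0811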